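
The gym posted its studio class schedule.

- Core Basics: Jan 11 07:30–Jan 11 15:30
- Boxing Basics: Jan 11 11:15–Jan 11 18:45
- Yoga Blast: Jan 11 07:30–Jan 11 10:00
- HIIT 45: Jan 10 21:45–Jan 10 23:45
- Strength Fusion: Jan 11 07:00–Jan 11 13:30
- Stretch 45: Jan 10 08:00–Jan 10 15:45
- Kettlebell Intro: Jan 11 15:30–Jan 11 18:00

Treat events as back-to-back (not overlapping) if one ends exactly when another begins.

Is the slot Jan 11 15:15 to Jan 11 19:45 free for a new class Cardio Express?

Stretch 45: ends Jan 10 15:45 at or before Cardio Express starts Jan 11 15:15 → clear.
HIIT 45: ends Jan 10 23:45 at or before Cardio Express starts Jan 11 15:15 → clear.
Strength Fusion: ends Jan 11 13:30 at or before Cardio Express starts Jan 11 15:15 → clear.
Yoga Blast: ends Jan 11 10:00 at or before Cardio Express starts Jan 11 15:15 → clear.
Core Basics: starts Jan 11 07:30 before Cardio Express ends Jan 11 19:45, and ends Jan 11 15:30 after Cardio Express starts Jan 11 15:15 → overlap.
Boxing Basics: starts Jan 11 11:15 before Cardio Express ends Jan 11 19:45, and ends Jan 11 18:45 after Cardio Express starts Jan 11 15:15 → overlap.
Kettlebell Intro: starts Jan 11 15:30 before Cardio Express ends Jan 11 19:45, and ends Jan 11 18:00 after Cardio Express starts Jan 11 15:15 → overlap.
Cardio Express overlaps Core Basics, Kettlebell Intro, Boxing Basics.

No — it overlaps Boxing Basics, Core Basics, Kettlebell Intro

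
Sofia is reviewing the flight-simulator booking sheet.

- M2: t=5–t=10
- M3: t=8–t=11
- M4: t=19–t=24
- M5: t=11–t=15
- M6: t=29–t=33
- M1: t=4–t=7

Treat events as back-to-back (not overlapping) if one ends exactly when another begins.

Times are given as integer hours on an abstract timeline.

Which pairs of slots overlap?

M1 & M2, M2 & M3

Check each pair: they overlap iff neither finishes before the other starts.
Sorted by start: M1, M2, M3, M5, M4, M6.
M2 starts before M1 ends → M1 and M2 overlap.
M3 starts after M1 ends, so nothing later overlaps M1 either.
M3 starts before M2 ends → M2 and M3 overlap.
M5 starts after M2 ends, so nothing later overlaps M2 either.
M5 starts exactly when M3 ends (back-to-back, no overlap), so nothing later overlaps M3 either.
M4 starts after M5 ends, so nothing later overlaps M5 either.
M6 starts after M4 ends.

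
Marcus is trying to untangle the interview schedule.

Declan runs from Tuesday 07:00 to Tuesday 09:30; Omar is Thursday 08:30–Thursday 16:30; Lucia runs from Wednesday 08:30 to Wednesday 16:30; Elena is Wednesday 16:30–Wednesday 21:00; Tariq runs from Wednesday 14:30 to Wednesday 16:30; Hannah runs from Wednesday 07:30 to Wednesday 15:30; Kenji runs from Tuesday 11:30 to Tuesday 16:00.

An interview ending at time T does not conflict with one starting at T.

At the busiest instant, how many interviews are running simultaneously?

Walk through starts and ends in time order (an end at T is processed before a start at T):
Tuesday 07:00 start Declan → 1
Tuesday 09:30 end Declan → 0
Tuesday 11:30 start Kenji → 1
Tuesday 16:00 end Kenji → 0
Wednesday 07:30 start Hannah → 1
Wednesday 08:30 start Lucia → 2
Wednesday 14:30 start Tariq → 3
Wednesday 15:30 end Hannah → 2
Wednesday 16:30 end Lucia → 1
Wednesday 16:30 end Tariq → 0
Wednesday 16:30 start Elena → 1
Wednesday 21:00 end Elena → 0
Thursday 08:30 start Omar → 1
Thursday 16:30 end Omar → 0
Peak is 3, at Wednesday 14:30 (Hannah, Lucia, Tariq).

3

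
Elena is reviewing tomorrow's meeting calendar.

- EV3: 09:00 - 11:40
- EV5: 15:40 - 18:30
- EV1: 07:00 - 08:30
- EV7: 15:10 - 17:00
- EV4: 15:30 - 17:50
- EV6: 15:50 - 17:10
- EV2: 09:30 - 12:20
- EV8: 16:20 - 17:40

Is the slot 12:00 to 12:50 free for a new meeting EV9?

No — it overlaps EV2

EV1: ends 08:30 at or before EV9 starts 12:00 → clear.
EV3: ends 11:40 at or before EV9 starts 12:00 → clear.
EV2: starts 09:30 before EV9 ends 12:50, and ends 12:20 after EV9 starts 12:00 → overlap.
EV7: starts 15:10 at or after EV9 ends 12:50 → clear.
EV4: starts 15:30 at or after EV9 ends 12:50 → clear.
EV5: starts 15:40 at or after EV9 ends 12:50 → clear.
EV6: starts 15:50 at or after EV9 ends 12:50 → clear.
EV8: starts 16:20 at or after EV9 ends 12:50 → clear.
EV9 overlaps EV2.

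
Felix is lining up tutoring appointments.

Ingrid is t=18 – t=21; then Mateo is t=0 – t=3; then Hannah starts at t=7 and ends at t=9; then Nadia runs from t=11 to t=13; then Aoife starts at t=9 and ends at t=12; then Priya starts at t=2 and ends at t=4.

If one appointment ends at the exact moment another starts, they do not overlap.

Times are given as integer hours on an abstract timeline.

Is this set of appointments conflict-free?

Two intervals overlap when each starts before the other ends.
Sorted by start: Mateo, Priya, Hannah, Aoife, Nadia, Ingrid.
Priya starts before Mateo ends → Mateo and Priya overlap.
That's a conflict, so the schedule is not conflict-free.

No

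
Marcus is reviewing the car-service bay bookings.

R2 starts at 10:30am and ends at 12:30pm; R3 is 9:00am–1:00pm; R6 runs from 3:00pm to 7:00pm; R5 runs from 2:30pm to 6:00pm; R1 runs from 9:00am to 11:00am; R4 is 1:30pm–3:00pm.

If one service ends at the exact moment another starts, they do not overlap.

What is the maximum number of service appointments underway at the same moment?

Sweep the timeline, counting +1 at each start and −1 at each end (ends before starts at a tie):
9:00am start R1 → 1
9:00am start R3 → 2
10:30am start R2 → 3
11:00am end R1 → 2
12:30pm end R2 → 1
1:00pm end R3 → 0
1:30pm start R4 → 1
2:30pm start R5 → 2
3:00pm end R4 → 1
3:00pm start R6 → 2
6:00pm end R5 → 1
7:00pm end R6 → 0
Peak is 3, at 10:30am (R1, R2, R3).

3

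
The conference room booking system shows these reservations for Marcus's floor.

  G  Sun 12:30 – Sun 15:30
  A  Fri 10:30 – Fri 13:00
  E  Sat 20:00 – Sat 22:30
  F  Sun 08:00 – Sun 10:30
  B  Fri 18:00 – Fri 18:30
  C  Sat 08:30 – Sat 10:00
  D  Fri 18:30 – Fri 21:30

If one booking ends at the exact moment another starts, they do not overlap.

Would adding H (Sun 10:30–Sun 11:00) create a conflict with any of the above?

No — it doesn't clash with anything

A: ends Fri 13:00 at or before H starts Sun 10:30 → clear.
B: ends Fri 18:30 at or before H starts Sun 10:30 → clear.
D: ends Fri 21:30 at or before H starts Sun 10:30 → clear.
C: ends Sat 10:00 at or before H starts Sun 10:30 → clear.
E: ends Sat 22:30 at or before H starts Sun 10:30 → clear.
F: ends Sun 10:30 at or before H starts Sun 10:30 → clear.
G: starts Sun 12:30 at or after H ends Sun 11:00 → clear.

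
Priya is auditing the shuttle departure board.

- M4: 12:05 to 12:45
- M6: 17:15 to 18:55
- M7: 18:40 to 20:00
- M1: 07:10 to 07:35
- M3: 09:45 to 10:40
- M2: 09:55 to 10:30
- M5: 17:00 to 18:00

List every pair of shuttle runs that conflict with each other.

Sorted by start: M1, M3, M2, M4, M5, M6, M7.
M3 starts after M1 ends, so M1 has no further overlaps.
M2 starts before M3 ends → M3 and M2 overlap.
M4 starts after M3 ends, so M3 has no further overlaps.
M4 starts after M2 ends, so M2 has no further overlaps.
M5 starts after M4 ends, so M4 has no further overlaps.
M6 starts before M5 ends → M5 and M6 overlap.
M7 starts after M5 ends.
M7 starts before M6 ends → M6 and M7 overlap.

M2 & M3, M5 & M6, M6 & M7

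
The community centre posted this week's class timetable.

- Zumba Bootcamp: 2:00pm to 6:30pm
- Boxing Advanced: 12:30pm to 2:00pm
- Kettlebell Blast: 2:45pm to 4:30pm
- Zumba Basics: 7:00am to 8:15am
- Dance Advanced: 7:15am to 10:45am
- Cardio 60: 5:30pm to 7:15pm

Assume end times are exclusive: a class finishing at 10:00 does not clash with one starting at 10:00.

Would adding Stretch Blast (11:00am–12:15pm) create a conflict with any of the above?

No — it doesn't clash with anything

Zumba Basics: ends 8:15am at or before Stretch Blast starts 11:00am → clear.
Dance Advanced: ends 10:45am at or before Stretch Blast starts 11:00am → clear.
Boxing Advanced: starts 12:30pm at or after Stretch Blast ends 12:15pm → clear.
Zumba Bootcamp: starts 2:00pm at or after Stretch Blast ends 12:15pm → clear.
Kettlebell Blast: starts 2:45pm at or after Stretch Blast ends 12:15pm → clear.
Cardio 60: starts 5:30pm at or after Stretch Blast ends 12:15pm → clear.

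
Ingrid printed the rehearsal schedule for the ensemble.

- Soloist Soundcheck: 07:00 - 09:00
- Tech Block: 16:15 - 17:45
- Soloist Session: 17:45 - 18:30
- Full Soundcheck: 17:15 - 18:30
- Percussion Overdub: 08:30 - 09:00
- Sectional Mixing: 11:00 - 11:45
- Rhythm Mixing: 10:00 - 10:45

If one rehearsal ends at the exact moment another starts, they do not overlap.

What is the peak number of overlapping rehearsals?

2

Sort all start/end points and keep a running count:
07:00 start Soloist Soundcheck → 1
08:30 start Percussion Overdub → 2
09:00 end Percussion Overdub → 1
09:00 end Soloist Soundcheck → 0
10:00 start Rhythm Mixing → 1
10:45 end Rhythm Mixing → 0
11:00 start Sectional Mixing → 1
11:45 end Sectional Mixing → 0
16:15 start Tech Block → 1
17:15 start Full Soundcheck → 2
17:45 end Tech Block → 1
17:45 start Soloist Session → 2
18:30 end Full Soundcheck → 1
18:30 end Soloist Session → 0
Peak is 2, at 08:30 (Percussion Overdub, Soloist Soundcheck).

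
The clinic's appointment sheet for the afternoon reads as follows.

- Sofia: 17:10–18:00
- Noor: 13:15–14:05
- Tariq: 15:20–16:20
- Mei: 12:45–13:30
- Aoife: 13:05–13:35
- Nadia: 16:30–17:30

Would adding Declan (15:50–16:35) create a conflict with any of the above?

Yes — it overlaps Nadia, Tariq

Mei: ends 13:30 at or before Declan starts 15:50 → clear.
Aoife: ends 13:35 at or before Declan starts 15:50 → clear.
Noor: ends 14:05 at or before Declan starts 15:50 → clear.
Tariq: starts 15:20 before Declan ends 16:35, and ends 16:20 after Declan starts 15:50 → overlap.
Nadia: starts 16:30 before Declan ends 16:35, and ends 17:30 after Declan starts 15:50 → overlap.
Sofia: starts 17:10 at or after Declan ends 16:35 → clear.
Declan overlaps Tariq, Nadia.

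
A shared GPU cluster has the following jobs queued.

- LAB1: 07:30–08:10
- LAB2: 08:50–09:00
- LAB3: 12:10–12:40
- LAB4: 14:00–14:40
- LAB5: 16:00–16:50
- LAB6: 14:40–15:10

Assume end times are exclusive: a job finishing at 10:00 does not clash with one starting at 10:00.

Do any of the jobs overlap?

Sorted by start: LAB1, LAB2, LAB3, LAB4, LAB6, LAB5.
LAB2 starts after LAB1 ends, so LAB1 has no further overlaps.
LAB3 starts after LAB2 ends, so LAB2 has no further overlaps.
LAB4 starts after LAB3 ends, so LAB3 has no further overlaps.
LAB6 starts exactly when LAB4 ends (back-to-back, no overlap), so LAB4 has no further overlaps.
LAB5 starts after LAB6 ends.
Every pair is clear; the schedule has no overlaps.

No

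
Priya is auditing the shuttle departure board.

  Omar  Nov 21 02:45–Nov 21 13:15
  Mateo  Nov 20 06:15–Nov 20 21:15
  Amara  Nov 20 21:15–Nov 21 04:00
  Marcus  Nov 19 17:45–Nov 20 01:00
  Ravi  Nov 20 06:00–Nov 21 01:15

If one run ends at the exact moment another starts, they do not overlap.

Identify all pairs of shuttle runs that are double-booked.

Amara & Omar, Amara & Ravi, Mateo & Ravi

Two intervals overlap when each starts before the other ends.
Sorted by start: Marcus, Ravi, Mateo, Amara, Omar.
Ravi starts after Marcus ends, so nothing later overlaps Marcus either.
Mateo starts before Ravi ends → Ravi and Mateo overlap.
Amara starts before Ravi ends → Ravi and Amara overlap.
Omar starts after Ravi ends.
Amara starts exactly when Mateo ends (back-to-back, no overlap), so nothing later overlaps Mateo either.
Omar starts before Amara ends → Amara and Omar overlap.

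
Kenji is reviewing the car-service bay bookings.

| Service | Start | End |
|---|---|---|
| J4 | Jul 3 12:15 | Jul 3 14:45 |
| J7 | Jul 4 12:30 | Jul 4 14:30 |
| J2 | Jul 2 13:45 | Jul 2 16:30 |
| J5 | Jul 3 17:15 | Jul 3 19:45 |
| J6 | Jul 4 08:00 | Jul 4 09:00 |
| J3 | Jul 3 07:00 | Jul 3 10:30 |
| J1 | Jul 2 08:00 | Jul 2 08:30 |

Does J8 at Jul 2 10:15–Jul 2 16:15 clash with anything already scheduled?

Yes — it overlaps J2

J1: ends Jul 2 08:30 at or before J8 starts Jul 2 10:15 → clear.
J2: starts Jul 2 13:45 before J8 ends Jul 2 16:15, and ends Jul 2 16:30 after J8 starts Jul 2 10:15 → overlap.
J3: starts Jul 3 07:00 at or after J8 ends Jul 2 16:15 → clear.
J4: starts Jul 3 12:15 at or after J8 ends Jul 2 16:15 → clear.
J5: starts Jul 3 17:15 at or after J8 ends Jul 2 16:15 → clear.
J6: starts Jul 4 08:00 at or after J8 ends Jul 2 16:15 → clear.
J7: starts Jul 4 12:30 at or after J8 ends Jul 2 16:15 → clear.
J8 overlaps J2.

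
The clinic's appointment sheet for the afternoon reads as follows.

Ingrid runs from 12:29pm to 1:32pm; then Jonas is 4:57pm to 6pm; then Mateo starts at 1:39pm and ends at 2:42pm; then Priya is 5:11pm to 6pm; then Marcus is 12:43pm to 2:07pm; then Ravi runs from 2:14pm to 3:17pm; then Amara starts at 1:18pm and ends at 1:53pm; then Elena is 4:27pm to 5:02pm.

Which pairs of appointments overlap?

Two intervals overlap when each starts before the other ends.
Sorted by start: Ingrid, Marcus, Amara, Mateo, Ravi, Elena, Jonas, Priya.
Marcus starts before Ingrid ends → Ingrid and Marcus overlap.
Amara starts before Ingrid ends → Ingrid and Amara overlap.
Mateo starts after Ingrid ends, so nothing later overlaps Ingrid either.
Amara starts before Marcus ends → Marcus and Amara overlap.
Mateo starts before Marcus ends → Marcus and Mateo overlap.
Ravi starts after Marcus ends, so nothing later overlaps Marcus either.
Mateo starts before Amara ends → Amara and Mateo overlap.
Ravi starts after Amara ends, so nothing later overlaps Amara either.
Ravi starts before Mateo ends → Mateo and Ravi overlap.
Elena starts after Mateo ends, so nothing later overlaps Mateo either.
Elena starts after Ravi ends, so nothing later overlaps Ravi either.
Jonas starts before Elena ends → Elena and Jonas overlap.
Priya starts after Elena ends.
Priya starts before Jonas ends → Jonas and Priya overlap.

Amara & Ingrid, Amara & Marcus, Amara & Mateo, Elena & Jonas, Ingrid & Marcus, Jonas & Priya, Marcus & Mateo, Mateo & Ravi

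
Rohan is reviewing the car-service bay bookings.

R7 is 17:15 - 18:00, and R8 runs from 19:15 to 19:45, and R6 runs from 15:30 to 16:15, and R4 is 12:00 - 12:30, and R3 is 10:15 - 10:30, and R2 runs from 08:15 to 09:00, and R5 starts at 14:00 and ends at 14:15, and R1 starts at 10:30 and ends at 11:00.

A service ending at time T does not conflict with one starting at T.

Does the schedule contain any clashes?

Two intervals overlap when each starts before the other ends.
Sorted by start: R2, R3, R1, R4, R5, R6, R7, R8.
R3 starts after R2 ends, so R2 has no further overlaps.
R1 starts exactly when R3 ends (back-to-back, no overlap), so R3 has no further overlaps.
R4 starts after R1 ends, so R1 has no further overlaps.
R5 starts after R4 ends, so R4 has no further overlaps.
R6 starts after R5 ends, so R5 has no further overlaps.
R7 starts after R6 ends, so R6 has no further overlaps.
R8 starts after R7 ends.
Every pair is clear; the schedule has no overlaps.

No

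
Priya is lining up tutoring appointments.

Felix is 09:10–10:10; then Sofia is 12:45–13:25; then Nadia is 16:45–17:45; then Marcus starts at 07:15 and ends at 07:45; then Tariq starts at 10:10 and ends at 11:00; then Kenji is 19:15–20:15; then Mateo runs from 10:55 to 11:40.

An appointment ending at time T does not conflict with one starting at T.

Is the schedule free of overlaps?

No

Sorted by start: Marcus, Felix, Tariq, Mateo, Sofia, Nadia, Kenji.
Felix starts after Marcus ends, so nothing later overlaps Marcus either.
Tariq starts exactly when Felix ends (back-to-back, no overlap), so nothing later overlaps Felix either.
Mateo starts before Tariq ends → Tariq and Mateo overlap.
That's a conflict, so the schedule is not conflict-free.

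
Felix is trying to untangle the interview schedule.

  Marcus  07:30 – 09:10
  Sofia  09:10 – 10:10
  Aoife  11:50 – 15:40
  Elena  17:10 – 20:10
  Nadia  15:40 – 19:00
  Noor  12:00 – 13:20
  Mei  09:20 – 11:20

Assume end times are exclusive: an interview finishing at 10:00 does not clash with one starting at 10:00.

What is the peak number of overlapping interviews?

2

Sweep the timeline, counting +1 at each start and −1 at each end (ends before starts at a tie):
07:30 start Marcus → 1
09:10 end Marcus → 0
09:10 start Sofia → 1
09:20 start Mei → 2
10:10 end Sofia → 1
11:20 end Mei → 0
11:50 start Aoife → 1
12:00 start Noor → 2
13:20 end Noor → 1
15:40 end Aoife → 0
15:40 start Nadia → 1
17:10 start Elena → 2
19:00 end Nadia → 1
20:10 end Elena → 0
Peak is 2, at 09:20 (Mei, Sofia).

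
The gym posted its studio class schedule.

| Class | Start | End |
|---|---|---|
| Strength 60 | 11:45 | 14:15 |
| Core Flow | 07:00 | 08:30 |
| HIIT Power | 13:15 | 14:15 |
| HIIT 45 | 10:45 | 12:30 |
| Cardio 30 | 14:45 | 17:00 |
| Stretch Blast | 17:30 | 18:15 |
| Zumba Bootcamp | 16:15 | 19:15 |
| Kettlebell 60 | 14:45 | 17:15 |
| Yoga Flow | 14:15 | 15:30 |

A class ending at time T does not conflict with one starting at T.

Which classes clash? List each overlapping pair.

Cardio 30 & Kettlebell 60, Cardio 30 & Yoga Flow, Cardio 30 & Zumba Bootcamp, HIIT 45 & Strength 60, HIIT Power & Strength 60, Kettlebell 60 & Yoga Flow, Kettlebell 60 & Zumba Bootcamp, Stretch Blast & Zumba Bootcamp

Two intervals overlap when each starts before the other ends.
Sorted by start: Core Flow, HIIT 45, Strength 60, HIIT Power, Yoga Flow, Cardio 30, Kettlebell 60, Zumba Bootcamp, Stretch Blast.
HIIT 45 starts after Core Flow ends, so nothing later overlaps Core Flow either.
Strength 60 starts before HIIT 45 ends → HIIT 45 and Strength 60 overlap.
HIIT Power starts after HIIT 45 ends, so nothing later overlaps HIIT 45 either.
HIIT Power starts before Strength 60 ends → Strength 60 and HIIT Power overlap.
Yoga Flow starts exactly when Strength 60 ends (back-to-back, no overlap), so nothing later overlaps Strength 60 either.
Yoga Flow starts exactly when HIIT Power ends (back-to-back, no overlap), so nothing later overlaps HIIT Power either.
Cardio 30 starts before Yoga Flow ends → Yoga Flow and Cardio 30 overlap.
Kettlebell 60 starts before Yoga Flow ends → Yoga Flow and Kettlebell 60 overlap.
Zumba Bootcamp starts after Yoga Flow ends, so nothing later overlaps Yoga Flow either.
Kettlebell 60 starts before Cardio 30 ends → Cardio 30 and Kettlebell 60 overlap.
Zumba Bootcamp starts before Cardio 30 ends → Cardio 30 and Zumba Bootcamp overlap.
Stretch Blast starts after Cardio 30 ends.
Zumba Bootcamp starts before Kettlebell 60 ends → Kettlebell 60 and Zumba Bootcamp overlap.
Stretch Blast starts after Kettlebell 60 ends.
Stretch Blast starts before Zumba Bootcamp ends → Zumba Bootcamp and Stretch Blast overlap.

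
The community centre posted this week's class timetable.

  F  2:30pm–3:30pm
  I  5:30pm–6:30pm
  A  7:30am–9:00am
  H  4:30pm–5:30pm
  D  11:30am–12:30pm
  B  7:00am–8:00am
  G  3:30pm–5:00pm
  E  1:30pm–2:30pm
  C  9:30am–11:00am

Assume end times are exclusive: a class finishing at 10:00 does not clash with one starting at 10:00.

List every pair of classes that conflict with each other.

A & B, G & H

Two intervals overlap when each starts before the other ends.
Sorted by start: B, A, C, D, E, F, G, H, I.
A starts before B ends → B and A overlap.
C starts after B ends, so nothing later overlaps B either.
C starts after A ends, so nothing later overlaps A either.
D starts after C ends, so nothing later overlaps C either.
E starts after D ends, so nothing later overlaps D either.
F starts exactly when E ends (back-to-back, no overlap), so nothing later overlaps E either.
G starts exactly when F ends (back-to-back, no overlap), so nothing later overlaps F either.
H starts before G ends → G and H overlap.
I starts after G ends.
I starts exactly when H ends (back-to-back, no overlap).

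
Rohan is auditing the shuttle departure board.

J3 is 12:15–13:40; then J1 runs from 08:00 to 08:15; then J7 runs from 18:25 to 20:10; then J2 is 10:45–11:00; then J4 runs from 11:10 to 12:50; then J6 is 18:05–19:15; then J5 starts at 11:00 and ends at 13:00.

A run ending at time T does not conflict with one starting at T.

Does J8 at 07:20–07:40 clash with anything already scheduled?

J1: starts 08:00 at or after J8 ends 07:40 → clear.
J2: starts 10:45 at or after J8 ends 07:40 → clear.
J5: starts 11:00 at or after J8 ends 07:40 → clear.
J4: starts 11:10 at or after J8 ends 07:40 → clear.
J3: starts 12:15 at or after J8 ends 07:40 → clear.
J6: starts 18:05 at or after J8 ends 07:40 → clear.
J7: starts 18:25 at or after J8 ends 07:40 → clear.

No — it doesn't clash with anything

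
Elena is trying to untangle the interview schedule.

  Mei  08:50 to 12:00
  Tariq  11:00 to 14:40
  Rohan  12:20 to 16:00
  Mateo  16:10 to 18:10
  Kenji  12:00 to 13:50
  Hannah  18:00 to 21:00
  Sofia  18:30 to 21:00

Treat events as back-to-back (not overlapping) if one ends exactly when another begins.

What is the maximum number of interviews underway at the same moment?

3

Sweep the timeline, counting +1 at each start and −1 at each end (ends before starts at a tie):
08:50 start Mei → 1
11:00 start Tariq → 2
12:00 end Mei → 1
12:00 start Kenji → 2
12:20 start Rohan → 3
13:50 end Kenji → 2
14:40 end Tariq → 1
16:00 end Rohan → 0
16:10 start Mateo → 1
18:00 start Hannah → 2
18:10 end Mateo → 1
18:30 start Sofia → 2
21:00 end Hannah → 1
21:00 end Sofia → 0
Peak is 3, at 12:20 (Kenji, Rohan, Tariq).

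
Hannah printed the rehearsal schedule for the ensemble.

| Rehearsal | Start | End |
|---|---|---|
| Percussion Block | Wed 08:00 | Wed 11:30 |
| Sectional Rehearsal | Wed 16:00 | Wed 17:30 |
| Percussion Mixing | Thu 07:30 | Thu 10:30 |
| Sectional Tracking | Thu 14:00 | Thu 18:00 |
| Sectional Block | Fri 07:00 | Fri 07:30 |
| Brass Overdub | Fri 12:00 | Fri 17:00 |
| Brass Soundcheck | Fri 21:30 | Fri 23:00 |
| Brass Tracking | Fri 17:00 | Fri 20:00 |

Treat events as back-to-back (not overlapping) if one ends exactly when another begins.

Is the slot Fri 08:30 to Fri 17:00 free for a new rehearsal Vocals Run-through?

No — it overlaps Brass Overdub

Percussion Block: ends Wed 11:30 at or before Vocals Run-through starts Fri 08:30 → clear.
Sectional Rehearsal: ends Wed 17:30 at or before Vocals Run-through starts Fri 08:30 → clear.
Percussion Mixing: ends Thu 10:30 at or before Vocals Run-through starts Fri 08:30 → clear.
Sectional Tracking: ends Thu 18:00 at or before Vocals Run-through starts Fri 08:30 → clear.
Sectional Block: ends Fri 07:30 at or before Vocals Run-through starts Fri 08:30 → clear.
Brass Overdub: starts Fri 12:00 before Vocals Run-through ends Fri 17:00, and ends Fri 17:00 after Vocals Run-through starts Fri 08:30 → overlap.
Brass Tracking: starts Fri 17:00 at or after Vocals Run-through ends Fri 17:00 → clear.
Brass Soundcheck: starts Fri 21:30 at or after Vocals Run-through ends Fri 17:00 → clear.
Vocals Run-through overlaps Brass Overdub.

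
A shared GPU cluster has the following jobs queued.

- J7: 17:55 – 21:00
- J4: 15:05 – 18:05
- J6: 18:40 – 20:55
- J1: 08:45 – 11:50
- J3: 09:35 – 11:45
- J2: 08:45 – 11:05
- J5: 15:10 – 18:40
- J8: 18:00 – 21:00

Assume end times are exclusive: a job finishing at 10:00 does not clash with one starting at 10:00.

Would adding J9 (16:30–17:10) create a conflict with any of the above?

Yes — it overlaps J4, J5

J1: ends 11:50 at or before J9 starts 16:30 → clear.
J2: ends 11:05 at or before J9 starts 16:30 → clear.
J3: ends 11:45 at or before J9 starts 16:30 → clear.
J4: starts 15:05 before J9 ends 17:10, and ends 18:05 after J9 starts 16:30 → overlap.
J5: starts 15:10 before J9 ends 17:10, and ends 18:40 after J9 starts 16:30 → overlap.
J7: starts 17:55 at or after J9 ends 17:10 → clear.
J8: starts 18:00 at or after J9 ends 17:10 → clear.
J6: starts 18:40 at or after J9 ends 17:10 → clear.
J9 overlaps J4, J5.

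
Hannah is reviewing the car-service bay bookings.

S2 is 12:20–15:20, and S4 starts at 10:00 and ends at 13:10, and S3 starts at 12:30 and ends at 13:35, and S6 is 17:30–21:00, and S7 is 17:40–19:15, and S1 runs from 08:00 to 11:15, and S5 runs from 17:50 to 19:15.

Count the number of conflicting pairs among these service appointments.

7

Sorted by start: S1, S4, S2, S3, S6, S7, S5.
S4 starts before S1 ends → S1 and S4 overlap.
S2 starts after S1 ends; S1 is clear from here.
S2 starts before S4 ends → S4 and S2 overlap.
S3 starts before S4 ends → S4 and S3 overlap.
S6 starts after S4 ends; S4 is clear from here.
S3 starts before S2 ends → S2 and S3 overlap.
S6 starts after S2 ends; S2 is clear from here.
S6 starts after S3 ends; S3 is clear from here.
S7 starts before S6 ends → S6 and S7 overlap.
S5 starts before S6 ends → S6 and S5 overlap.
S5 starts before S7 ends → S7 and S5 overlap.
Overlapping pairs: S1 & S4, S2 & S3, S2 & S4, S3 & S4, S5 & S6, S5 & S7, S6 & S7 — 7 in total.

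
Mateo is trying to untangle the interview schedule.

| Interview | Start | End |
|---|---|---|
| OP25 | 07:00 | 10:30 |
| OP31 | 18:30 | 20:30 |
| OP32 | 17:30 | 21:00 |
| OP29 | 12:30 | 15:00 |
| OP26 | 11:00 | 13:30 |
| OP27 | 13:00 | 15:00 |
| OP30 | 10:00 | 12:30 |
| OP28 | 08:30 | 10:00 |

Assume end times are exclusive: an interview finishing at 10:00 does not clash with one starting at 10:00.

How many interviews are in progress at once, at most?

3

Sweep the timeline, counting +1 at each start and −1 at each end (ends before starts at a tie):
07:00 start OP25 → 1
08:30 start OP28 → 2
10:00 end OP28 → 1
10:00 start OP30 → 2
10:30 end OP25 → 1
11:00 start OP26 → 2
12:30 end OP30 → 1
12:30 start OP29 → 2
13:00 start OP27 → 3
13:30 end OP26 → 2
15:00 end OP27 → 1
15:00 end OP29 → 0
17:30 start OP32 → 1
18:30 start OP31 → 2
20:30 end OP31 → 1
21:00 end OP32 → 0
Peak is 3, at 13:00 (OP26, OP27, OP29).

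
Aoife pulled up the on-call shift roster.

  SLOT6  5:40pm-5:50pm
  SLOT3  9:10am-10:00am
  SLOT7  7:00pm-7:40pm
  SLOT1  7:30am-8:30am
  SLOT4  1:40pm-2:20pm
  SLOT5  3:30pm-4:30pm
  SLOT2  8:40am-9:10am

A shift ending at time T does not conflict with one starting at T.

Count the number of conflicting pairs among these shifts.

0

Sorted by start: SLOT1, SLOT2, SLOT3, SLOT4, SLOT5, SLOT6, SLOT7.
SLOT2 starts after SLOT1 ends, so SLOT1 has no further overlaps.
SLOT3 starts exactly when SLOT2 ends (back-to-back, no overlap), so SLOT2 has no further overlaps.
SLOT4 starts after SLOT3 ends, so SLOT3 has no further overlaps.
SLOT5 starts after SLOT4 ends, so SLOT4 has no further overlaps.
SLOT6 starts after SLOT5 ends, so SLOT5 has no further overlaps.
SLOT7 starts after SLOT6 ends.
No pair overlaps.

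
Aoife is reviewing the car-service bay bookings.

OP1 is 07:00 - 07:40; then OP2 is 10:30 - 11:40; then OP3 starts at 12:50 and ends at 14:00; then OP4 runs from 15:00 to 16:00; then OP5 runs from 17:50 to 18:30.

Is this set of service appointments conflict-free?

Yes

Sorted by start: OP1, OP2, OP3, OP4, OP5.
OP2 starts after OP1 ends, so OP1 has no further overlaps.
OP3 starts after OP2 ends, so OP2 has no further overlaps.
OP4 starts after OP3 ends, so OP3 has no further overlaps.
OP5 starts after OP4 ends.
Every pair is clear; the schedule has no overlaps.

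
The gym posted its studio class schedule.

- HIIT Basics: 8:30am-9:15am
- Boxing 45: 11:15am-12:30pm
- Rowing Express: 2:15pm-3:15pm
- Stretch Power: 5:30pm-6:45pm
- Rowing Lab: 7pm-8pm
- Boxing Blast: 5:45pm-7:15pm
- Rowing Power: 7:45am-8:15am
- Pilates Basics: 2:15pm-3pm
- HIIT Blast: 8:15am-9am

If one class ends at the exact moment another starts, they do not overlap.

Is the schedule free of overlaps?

Sorted by start: Rowing Power, HIIT Blast, HIIT Basics, Boxing 45, Rowing Express, Pilates Basics, Stretch Power, Boxing Blast, Rowing Lab.
HIIT Blast starts exactly when Rowing Power ends (back-to-back, no overlap), so nothing later overlaps Rowing Power either.
HIIT Basics starts before HIIT Blast ends → HIIT Blast and HIIT Basics overlap.
That's a conflict, so the schedule is not conflict-free.

No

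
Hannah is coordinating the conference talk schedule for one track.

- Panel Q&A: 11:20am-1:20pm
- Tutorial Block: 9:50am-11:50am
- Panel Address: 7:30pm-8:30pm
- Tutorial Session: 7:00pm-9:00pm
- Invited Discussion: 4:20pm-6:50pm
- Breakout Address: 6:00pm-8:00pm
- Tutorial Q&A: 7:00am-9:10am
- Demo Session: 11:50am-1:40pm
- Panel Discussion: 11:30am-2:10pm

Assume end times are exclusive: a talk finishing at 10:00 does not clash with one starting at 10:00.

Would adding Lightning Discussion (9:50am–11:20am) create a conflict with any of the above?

Yes — it overlaps Tutorial Block

Tutorial Q&A: ends 9:10am at or before Lightning Discussion starts 9:50am → clear.
Tutorial Block: starts 9:50am before Lightning Discussion ends 11:20am, and ends 11:50am after Lightning Discussion starts 9:50am → overlap.
Panel Q&A: starts 11:20am at or after Lightning Discussion ends 11:20am → clear.
Panel Discussion: starts 11:30am at or after Lightning Discussion ends 11:20am → clear.
Demo Session: starts 11:50am at or after Lightning Discussion ends 11:20am → clear.
Invited Discussion: starts 4:20pm at or after Lightning Discussion ends 11:20am → clear.
Breakout Address: starts 6:00pm at or after Lightning Discussion ends 11:20am → clear.
Tutorial Session: starts 7:00pm at or after Lightning Discussion ends 11:20am → clear.
Panel Address: starts 7:30pm at or after Lightning Discussion ends 11:20am → clear.
Lightning Discussion overlaps Tutorial Block.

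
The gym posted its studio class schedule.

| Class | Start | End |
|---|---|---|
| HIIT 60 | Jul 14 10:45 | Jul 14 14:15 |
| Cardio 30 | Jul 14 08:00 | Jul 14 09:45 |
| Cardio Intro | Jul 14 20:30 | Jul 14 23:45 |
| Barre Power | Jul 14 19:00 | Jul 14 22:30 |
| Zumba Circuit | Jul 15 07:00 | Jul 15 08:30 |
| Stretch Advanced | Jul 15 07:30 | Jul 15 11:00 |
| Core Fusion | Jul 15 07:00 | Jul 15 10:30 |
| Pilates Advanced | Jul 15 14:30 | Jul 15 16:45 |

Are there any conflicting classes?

Check each pair: they overlap iff neither finishes before the other starts.
Sorted by start: Cardio 30, HIIT 60, Barre Power, Cardio Intro, Zumba Circuit, Core Fusion, Stretch Advanced, Pilates Advanced.
HIIT 60 starts after Cardio 30 ends, so nothing later overlaps Cardio 30 either.
Barre Power starts after HIIT 60 ends, so nothing later overlaps HIIT 60 either.
Cardio Intro starts before Barre Power ends → Barre Power and Cardio Intro overlap.
That's a conflict, so the schedule is not conflict-free.

Yes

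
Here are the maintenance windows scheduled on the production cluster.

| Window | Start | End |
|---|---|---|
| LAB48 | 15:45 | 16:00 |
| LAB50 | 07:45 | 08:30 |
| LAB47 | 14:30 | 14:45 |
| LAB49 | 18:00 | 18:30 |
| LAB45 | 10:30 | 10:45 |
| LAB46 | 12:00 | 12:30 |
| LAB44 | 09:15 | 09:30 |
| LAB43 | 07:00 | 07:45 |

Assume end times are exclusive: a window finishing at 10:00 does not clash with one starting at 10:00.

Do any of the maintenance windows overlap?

Two intervals overlap when each starts before the other ends.
Sorted by start: LAB43, LAB50, LAB44, LAB45, LAB46, LAB47, LAB48, LAB49.
LAB50 starts exactly when LAB43 ends (back-to-back, no overlap), so LAB43 has no further overlaps.
LAB44 starts after LAB50 ends, so LAB50 has no further overlaps.
LAB45 starts after LAB44 ends, so LAB44 has no further overlaps.
LAB46 starts after LAB45 ends, so LAB45 has no further overlaps.
LAB47 starts after LAB46 ends, so LAB46 has no further overlaps.
LAB48 starts after LAB47 ends, so LAB47 has no further overlaps.
LAB49 starts after LAB48 ends.
Every pair is clear; the schedule has no overlaps.

No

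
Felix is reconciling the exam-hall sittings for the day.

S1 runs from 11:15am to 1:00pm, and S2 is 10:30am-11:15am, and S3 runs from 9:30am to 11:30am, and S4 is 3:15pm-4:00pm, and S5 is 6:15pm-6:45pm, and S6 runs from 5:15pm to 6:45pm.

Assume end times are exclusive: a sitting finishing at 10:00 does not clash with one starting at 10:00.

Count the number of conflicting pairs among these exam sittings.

Sorted by start: S3, S2, S1, S4, S6, S5.
S2 starts before S3 ends → S3 and S2 overlap.
S1 starts before S3 ends → S3 and S1 overlap.
S4 starts after S3 ends; S3 is clear from here.
S1 starts exactly when S2 ends (back-to-back, no overlap); S2 is clear from here.
S4 starts after S1 ends; S1 is clear from here.
S6 starts after S4 ends; S4 is clear from here.
S5 starts before S6 ends → S6 and S5 overlap.
Overlapping pairs: S1 & S3, S2 & S3, S5 & S6 — 3 in total.

3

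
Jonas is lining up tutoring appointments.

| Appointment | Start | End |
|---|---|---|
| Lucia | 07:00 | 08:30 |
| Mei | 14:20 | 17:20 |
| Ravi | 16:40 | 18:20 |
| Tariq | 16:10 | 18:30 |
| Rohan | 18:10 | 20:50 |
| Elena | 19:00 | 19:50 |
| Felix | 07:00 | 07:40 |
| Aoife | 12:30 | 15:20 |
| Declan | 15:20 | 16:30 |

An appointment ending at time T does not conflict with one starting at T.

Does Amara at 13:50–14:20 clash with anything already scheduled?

Yes — it overlaps Aoife

Felix: ends 07:40 at or before Amara starts 13:50 → clear.
Lucia: ends 08:30 at or before Amara starts 13:50 → clear.
Aoife: starts 12:30 before Amara ends 14:20, and ends 15:20 after Amara starts 13:50 → overlap.
Mei: starts 14:20 at or after Amara ends 14:20 → clear.
Declan: starts 15:20 at or after Amara ends 14:20 → clear.
Tariq: starts 16:10 at or after Amara ends 14:20 → clear.
Ravi: starts 16:40 at or after Amara ends 14:20 → clear.
Rohan: starts 18:10 at or after Amara ends 14:20 → clear.
Elena: starts 19:00 at or after Amara ends 14:20 → clear.
Amara overlaps Aoife.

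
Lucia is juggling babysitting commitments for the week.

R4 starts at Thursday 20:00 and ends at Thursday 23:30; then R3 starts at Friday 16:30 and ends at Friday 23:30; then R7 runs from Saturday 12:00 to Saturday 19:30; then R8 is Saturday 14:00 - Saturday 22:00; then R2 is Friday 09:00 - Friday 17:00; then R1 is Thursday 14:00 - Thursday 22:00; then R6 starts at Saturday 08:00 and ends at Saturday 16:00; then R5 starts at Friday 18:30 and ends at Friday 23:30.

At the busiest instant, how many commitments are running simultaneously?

3

Walk through starts and ends in time order (an end at T is processed before a start at T):
Thursday 14:00 start R1 → 1
Thursday 20:00 start R4 → 2
Thursday 22:00 end R1 → 1
Thursday 23:30 end R4 → 0
Friday 09:00 start R2 → 1
Friday 16:30 start R3 → 2
Friday 17:00 end R2 → 1
Friday 18:30 start R5 → 2
Friday 23:30 end R3 → 1
Friday 23:30 end R5 → 0
Saturday 08:00 start R6 → 1
Saturday 12:00 start R7 → 2
Saturday 14:00 start R8 → 3
Saturday 16:00 end R6 → 2
Saturday 19:30 end R7 → 1
Saturday 22:00 end R8 → 0
Peak is 3, at Saturday 14:00 (R6, R7, R8).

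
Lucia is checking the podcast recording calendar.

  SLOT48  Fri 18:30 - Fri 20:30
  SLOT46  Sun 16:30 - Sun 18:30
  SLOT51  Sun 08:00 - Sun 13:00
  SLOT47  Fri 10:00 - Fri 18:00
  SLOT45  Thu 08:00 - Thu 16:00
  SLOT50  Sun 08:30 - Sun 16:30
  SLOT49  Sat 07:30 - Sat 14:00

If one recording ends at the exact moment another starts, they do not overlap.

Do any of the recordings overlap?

Yes

Sorted by start: SLOT45, SLOT47, SLOT48, SLOT49, SLOT51, SLOT50, SLOT46.
SLOT47 starts after SLOT45 ends — done with SLOT45.
SLOT48 starts after SLOT47 ends — done with SLOT47.
SLOT49 starts after SLOT48 ends — done with SLOT48.
SLOT51 starts after SLOT49 ends — done with SLOT49.
SLOT50 starts before SLOT51 ends → SLOT51 and SLOT50 overlap.
That's a conflict, so the schedule is not conflict-free.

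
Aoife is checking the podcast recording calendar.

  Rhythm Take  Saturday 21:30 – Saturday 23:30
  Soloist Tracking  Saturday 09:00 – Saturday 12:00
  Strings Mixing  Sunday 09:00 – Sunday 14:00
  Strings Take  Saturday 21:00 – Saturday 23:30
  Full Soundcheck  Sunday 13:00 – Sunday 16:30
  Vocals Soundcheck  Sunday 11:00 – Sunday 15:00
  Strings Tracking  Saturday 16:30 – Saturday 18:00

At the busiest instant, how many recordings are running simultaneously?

3

Sweep the timeline, counting +1 at each start and −1 at each end (ends before starts at a tie):
Saturday 09:00 start Soloist Tracking → 1
Saturday 12:00 end Soloist Tracking → 0
Saturday 16:30 start Strings Tracking → 1
Saturday 18:00 end Strings Tracking → 0
Saturday 21:00 start Strings Take → 1
Saturday 21:30 start Rhythm Take → 2
Saturday 23:30 end Rhythm Take → 1
Saturday 23:30 end Strings Take → 0
Sunday 09:00 start Strings Mixing → 1
Sunday 11:00 start Vocals Soundcheck → 2
Sunday 13:00 start Full Soundcheck → 3
Sunday 14:00 end Strings Mixing → 2
Sunday 15:00 end Vocals Soundcheck → 1
Sunday 16:30 end Full Soundcheck → 0
Peak is 3, at Sunday 13:00 (Full Soundcheck, Strings Mixing, Vocals Soundcheck).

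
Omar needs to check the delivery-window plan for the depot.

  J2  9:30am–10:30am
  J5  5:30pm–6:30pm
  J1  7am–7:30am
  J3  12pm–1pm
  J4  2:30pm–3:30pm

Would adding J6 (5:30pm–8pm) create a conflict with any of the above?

J1: ends 7:30am at or before J6 starts 5:30pm → clear.
J2: ends 10:30am at or before J6 starts 5:30pm → clear.
J3: ends 1pm at or before J6 starts 5:30pm → clear.
J4: ends 3:30pm at or before J6 starts 5:30pm → clear.
J5: starts 5:30pm before J6 ends 8pm, and ends 6:30pm after J6 starts 5:30pm → overlap.
J6 overlaps J5.

Yes — it overlaps J5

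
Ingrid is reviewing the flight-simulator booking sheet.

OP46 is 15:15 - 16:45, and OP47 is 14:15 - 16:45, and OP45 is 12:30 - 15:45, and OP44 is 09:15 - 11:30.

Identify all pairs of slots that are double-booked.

OP45 & OP46, OP45 & OP47, OP46 & OP47

Check each pair: they overlap iff neither finishes before the other starts.
Sorted by start: OP44, OP45, OP47, OP46.
OP45 starts after OP44 ends, so OP44 has no further overlaps.
OP47 starts before OP45 ends → OP45 and OP47 overlap.
OP46 starts before OP45 ends → OP45 and OP46 overlap.
OP46 starts before OP47 ends → OP47 and OP46 overlap.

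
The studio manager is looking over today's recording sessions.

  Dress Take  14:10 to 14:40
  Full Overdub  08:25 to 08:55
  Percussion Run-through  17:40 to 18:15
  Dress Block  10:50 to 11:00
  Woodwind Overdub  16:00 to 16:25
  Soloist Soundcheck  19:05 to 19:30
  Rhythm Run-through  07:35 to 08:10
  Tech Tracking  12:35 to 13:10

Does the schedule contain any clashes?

Sorted by start: Rhythm Run-through, Full Overdub, Dress Block, Tech Tracking, Dress Take, Woodwind Overdub, Percussion Run-through, Soloist Soundcheck.
Full Overdub starts after Rhythm Run-through ends; Rhythm Run-through is clear from here.
Dress Block starts after Full Overdub ends; Full Overdub is clear from here.
Tech Tracking starts after Dress Block ends; Dress Block is clear from here.
Dress Take starts after Tech Tracking ends; Tech Tracking is clear from here.
Woodwind Overdub starts after Dress Take ends; Dress Take is clear from here.
Percussion Run-through starts after Woodwind Overdub ends; Woodwind Overdub is clear from here.
Soloist Soundcheck starts after Percussion Run-through ends.
Every pair is clear; the schedule has no overlaps.

No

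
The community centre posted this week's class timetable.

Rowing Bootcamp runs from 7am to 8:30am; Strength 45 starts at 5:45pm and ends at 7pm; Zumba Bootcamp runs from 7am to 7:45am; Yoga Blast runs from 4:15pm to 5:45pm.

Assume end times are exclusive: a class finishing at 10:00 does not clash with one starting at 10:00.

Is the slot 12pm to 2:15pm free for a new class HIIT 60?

Rowing Bootcamp: ends 8:30am at or before HIIT 60 starts 12pm → clear.
Zumba Bootcamp: ends 7:45am at or before HIIT 60 starts 12pm → clear.
Yoga Blast: starts 4:15pm at or after HIIT 60 ends 2:15pm → clear.
Strength 45: starts 5:45pm at or after HIIT 60 ends 2:15pm → clear.

Yes — the slot is free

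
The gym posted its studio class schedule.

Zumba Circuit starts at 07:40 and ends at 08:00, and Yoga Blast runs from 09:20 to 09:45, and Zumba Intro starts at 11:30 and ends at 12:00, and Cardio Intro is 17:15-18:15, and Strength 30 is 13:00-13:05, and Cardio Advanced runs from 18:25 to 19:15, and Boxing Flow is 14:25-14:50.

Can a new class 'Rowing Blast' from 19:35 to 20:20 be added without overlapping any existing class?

Yes — the slot is free

Zumba Circuit: ends 08:00 at or before Rowing Blast starts 19:35 → clear.
Yoga Blast: ends 09:45 at or before Rowing Blast starts 19:35 → clear.
Zumba Intro: ends 12:00 at or before Rowing Blast starts 19:35 → clear.
Strength 30: ends 13:05 at or before Rowing Blast starts 19:35 → clear.
Boxing Flow: ends 14:50 at or before Rowing Blast starts 19:35 → clear.
Cardio Intro: ends 18:15 at or before Rowing Blast starts 19:35 → clear.
Cardio Advanced: ends 19:15 at or before Rowing Blast starts 19:35 → clear.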